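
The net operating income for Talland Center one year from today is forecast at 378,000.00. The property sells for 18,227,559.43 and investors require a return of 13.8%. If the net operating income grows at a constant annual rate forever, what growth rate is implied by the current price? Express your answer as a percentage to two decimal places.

11.73%

P = D₁/(r−g) ⇒ g = r − D₁/P = 0.138 − 378,000.00/18,227,559.43 = 0.117262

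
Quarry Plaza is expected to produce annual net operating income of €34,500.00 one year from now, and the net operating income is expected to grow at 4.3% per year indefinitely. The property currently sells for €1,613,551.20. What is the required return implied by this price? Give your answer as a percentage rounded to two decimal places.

P = D₁/(r − g) ⇒ r = D₁/P + g = €34,500.0000/€1,613,551.20 + 0.043 = 0.021381 + 0.043 = 0.064381

6.44%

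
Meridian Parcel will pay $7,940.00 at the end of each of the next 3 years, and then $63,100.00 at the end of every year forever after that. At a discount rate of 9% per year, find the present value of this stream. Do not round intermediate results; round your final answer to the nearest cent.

PV of 3-year annuity: $7,940.00 × [1 − (1+0.09)^−3] / 0.09 = 20098.47965
Perpetuity value at year 3: $63,100.00 / 0.09 = 701111.11111
PV of perpetuity: 701111.11111 / (1+0.09)^3 = 541386.41769
Total PV = 20098.47965 + 541386.41769 = 561484.89734

$561484.90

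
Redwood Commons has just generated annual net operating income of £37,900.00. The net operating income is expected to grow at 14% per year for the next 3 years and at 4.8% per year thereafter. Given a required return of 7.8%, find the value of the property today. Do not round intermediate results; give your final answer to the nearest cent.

£1693091.75

D_1 = 43206.00000
D_2 = 49254.84000
D_3 = 56150.51760
Terminal value at year 3: TV = D_3×(1+g_2)/(r−g_2) = 58845.74244/0.03 = 1961524.74816
P_0 = D_1/(1+r)^1 + D_2/(1+r)^2 + D_3/(1+r)^3 + TV/(1+r)^3
    = 40079.77737 + 42384.92226 + 44822.64506 + 1565804.40083 = 1693091.74552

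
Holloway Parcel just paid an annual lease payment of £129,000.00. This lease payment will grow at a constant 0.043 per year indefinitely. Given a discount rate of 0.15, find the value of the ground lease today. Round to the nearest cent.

£1257448.60

D₁ = D₀ × (1 + g) = £129,000.00 × 1.043 = £134,547.0000
Growing perpetuity: P = D₁ / (r − g) = £134,547.0000 / (0.15 − 0.043) = £1,257,448.60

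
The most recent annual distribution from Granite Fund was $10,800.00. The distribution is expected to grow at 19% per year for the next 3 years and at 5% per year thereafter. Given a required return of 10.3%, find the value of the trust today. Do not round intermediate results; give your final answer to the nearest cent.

D_1 = 12852.00000
D_2 = 15293.88000
D_3 = 18199.71720
Terminal value at year 3: TV = D_3×(1+g_2)/(r−g_2) = 19109.70306/0.053 = 360560.43509
P_0 = D_1/(1+r)^1 + D_2/(1+r)^2 + D_3/(1+r)^3 + TV/(1+r)^3
    = 11651.85857 + 12570.90816 + 13562.44851 + 268690.01762 = 306475.23285

$306475.23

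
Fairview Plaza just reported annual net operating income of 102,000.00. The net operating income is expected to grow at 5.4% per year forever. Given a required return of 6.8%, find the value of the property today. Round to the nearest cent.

7679142.86

D₁ = D₀ × (1 + g) = 102,000.00 × 1.054 = 107,508.0000
Growing perpetuity: P = D₁ / (r − g) = 107,508.0000 / (0.068 − 0.054) = 7,679,142.86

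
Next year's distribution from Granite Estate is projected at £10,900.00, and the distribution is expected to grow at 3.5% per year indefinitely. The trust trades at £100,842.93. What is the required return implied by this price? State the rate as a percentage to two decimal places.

P = D₁/(r − g) ⇒ r = D₁/P + g = £10,900.0000/£100,842.93 + 0.035 = 0.108089 + 0.035 = 0.143089

14.31%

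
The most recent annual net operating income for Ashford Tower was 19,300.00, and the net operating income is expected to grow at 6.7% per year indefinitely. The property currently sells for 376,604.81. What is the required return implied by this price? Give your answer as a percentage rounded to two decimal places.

12.17%

D₁ = 19,300.00 × 1.067 = 20,593.1000
P = D₁/(r − g) ⇒ r = D₁/P + g = 20,593.1000/376,604.81 + 0.067 = 0.054681 + 0.067 = 0.121681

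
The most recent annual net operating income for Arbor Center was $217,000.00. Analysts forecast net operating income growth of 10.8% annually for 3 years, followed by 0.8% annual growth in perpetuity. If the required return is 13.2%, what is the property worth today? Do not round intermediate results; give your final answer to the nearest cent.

$2277947.92

D_1 = 240436.00000
D_2 = 266403.08800
D_3 = 295174.62150
Terminal value at year 3: TV = D_3×(1+g_2)/(r−g_2) = 297536.01848/0.124 = 2399484.01997
P_0 = D_1/(1+r)^1 + D_2/(1+r)^2 + D_3/(1+r)^3 + TV/(1+r)^3
    = 212399.29329 + 207896.12806 + 203488.43630 + 1654164.06280 = 2277947.92044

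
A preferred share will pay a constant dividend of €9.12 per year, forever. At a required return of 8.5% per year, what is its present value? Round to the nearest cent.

Level perpetuity: PV = C / r = €9.12 / 0.085 = €107.29

€107.29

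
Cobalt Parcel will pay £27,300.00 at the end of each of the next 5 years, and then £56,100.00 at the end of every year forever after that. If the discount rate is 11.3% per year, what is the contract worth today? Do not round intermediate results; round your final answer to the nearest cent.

£390816.76

PV of 5-year annuity: £27,300.00 × [1 − (1+0.113)^−5] / 0.113 = 100141.15176
Perpetuity value at year 5: £56,100.00 / 0.113 = 496460.17699
PV of perpetuity: 496460.17699 / (1+0.113)^5 = 290675.61239
Total PV = 100141.15176 + 290675.61239 = 390816.76415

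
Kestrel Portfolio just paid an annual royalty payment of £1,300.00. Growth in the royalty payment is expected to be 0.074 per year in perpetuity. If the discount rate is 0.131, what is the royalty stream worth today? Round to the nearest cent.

D₁ = D₀ × (1 + g) = £1,300.00 × 1.074 = £1,396.2000
Growing perpetuity: P = D₁ / (r − g) = £1,396.2000 / (0.131 − 0.074) = £24,494.74

£24494.74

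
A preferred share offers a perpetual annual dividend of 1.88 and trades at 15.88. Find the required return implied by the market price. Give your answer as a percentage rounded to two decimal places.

11.84%

P = C/r ⇒ r = C/P = 1.88/15.88 = 0.118388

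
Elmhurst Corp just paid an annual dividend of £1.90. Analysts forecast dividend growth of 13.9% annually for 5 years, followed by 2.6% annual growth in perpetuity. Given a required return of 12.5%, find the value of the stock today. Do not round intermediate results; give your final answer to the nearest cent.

£30.81

D_1 = 2.16410
D_2 = 2.46491
D_3 = 2.80753
D_4 = 3.19778
D_5 = 3.64227
Terminal value at year 5: TV = D_5×(1+g_2)/(r−g_2) = 3.73697/0.099 = 37.74717
P_0 = D_1/(1+r)^1 + D_2/(1+r)^2 + D_3/(1+r)^3 + D_4/(1+r)^4 + D_5/(1+r)^5 + TV/(1+r)^5
    = 1.92364 + 1.94758 + 1.97182 + 1.99636 + 2.02120 + 20.94700 = 30.80760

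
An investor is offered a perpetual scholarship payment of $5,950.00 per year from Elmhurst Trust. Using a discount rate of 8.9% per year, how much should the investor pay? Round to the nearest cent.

Level perpetuity: PV = C / r = $5,950.00 / 0.089 = $66,853.93

$66853.93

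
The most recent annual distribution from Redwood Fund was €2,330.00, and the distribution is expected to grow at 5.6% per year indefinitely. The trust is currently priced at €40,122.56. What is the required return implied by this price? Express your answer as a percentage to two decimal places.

11.73%

D₁ = €2,330.00 × 1.056 = €2,460.4800
P = D₁/(r − g) ⇒ r = D₁/P + g = €2,460.4800/€40,122.56 + 0.056 = 0.061324 + 0.056 = 0.117324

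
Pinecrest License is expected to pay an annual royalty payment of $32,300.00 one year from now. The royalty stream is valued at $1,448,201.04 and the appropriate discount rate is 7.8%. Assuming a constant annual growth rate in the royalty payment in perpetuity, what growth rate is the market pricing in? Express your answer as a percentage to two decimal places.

5.57%

P = D₁/(r−g) ⇒ g = r − D₁/P = 0.078 − $32,300.00/$1,448,201.04 = 0.055696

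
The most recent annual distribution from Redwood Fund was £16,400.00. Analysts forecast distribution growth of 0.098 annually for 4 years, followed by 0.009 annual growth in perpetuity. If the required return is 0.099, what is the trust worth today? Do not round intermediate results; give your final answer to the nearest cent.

D_1 = 18007.20000
D_2 = 19771.90560
D_3 = 21709.55235
D_4 = 23837.08848
Terminal value at year 4: TV = D_4×(1+g_2)/(r−g_2) = 24051.62228/0.09 = 267240.24750
P_0 = D_1/(1+r)^1 + D_2/(1+r)^2 + D_3/(1+r)^3 + D_4/(1+r)^4 + TV/(1+r)^4
    = 16385.07734 + 16370.16826 + 16355.27275 + 16340.39079 + 183193.93678 = 248644.84593

£248644.85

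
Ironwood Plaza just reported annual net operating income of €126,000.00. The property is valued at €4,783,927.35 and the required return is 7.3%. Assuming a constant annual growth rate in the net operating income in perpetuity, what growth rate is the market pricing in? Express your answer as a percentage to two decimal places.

4.55%

P = D₀(1+g)/(r−g) ⇒ P(r−g) = D₀(1+g) ⇒ g(P+D₀) = P·r − D₀
g = (P·r − D₀)/(P + D₀) = (€4,783,927.35×0.073 − €126,000.00) / (€4,783,927.35 + €126,000.00) = 0.045464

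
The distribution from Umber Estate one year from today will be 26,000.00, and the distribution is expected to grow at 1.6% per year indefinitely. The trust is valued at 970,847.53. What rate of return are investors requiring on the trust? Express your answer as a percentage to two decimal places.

4.28%

P = D₁/(r − g) ⇒ r = D₁/P + g = 26,000.0000/970,847.53 + 0.016 = 0.026781 + 0.016 = 0.042781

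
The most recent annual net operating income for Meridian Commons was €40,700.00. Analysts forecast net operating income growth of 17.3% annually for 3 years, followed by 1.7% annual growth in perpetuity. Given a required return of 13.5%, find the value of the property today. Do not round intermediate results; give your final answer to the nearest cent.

D_1 = 47741.10000
D_2 = 56000.31030
D_3 = 65688.36398
Terminal value at year 3: TV = D_3×(1+g_2)/(r−g_2) = 66805.06617/0.118 = 566144.62856
P_0 = D_1/(1+r)^1 + D_2/(1+r)^2 + D_3/(1+r)^3 + TV/(1+r)^3
    = 42062.64317 + 43470.90788 + 44926.32153 + 387203.97457 = 517663.84715

€517663.85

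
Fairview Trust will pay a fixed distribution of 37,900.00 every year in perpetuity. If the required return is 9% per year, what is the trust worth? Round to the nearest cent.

Level perpetuity: PV = C / r = 37,900.00 / 0.09 = 421,111.11

421111.11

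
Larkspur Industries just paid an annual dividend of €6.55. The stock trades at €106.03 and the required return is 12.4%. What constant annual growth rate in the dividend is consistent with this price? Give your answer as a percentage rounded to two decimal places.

P = D₀(1+g)/(r−g) ⇒ P(r−g) = D₀(1+g) ⇒ g(P+D₀) = P·r − D₀
g = (P·r − D₀)/(P + D₀) = (€106.03×0.124 − €6.55) / (€106.03 + €6.55) = 0.058605

5.86%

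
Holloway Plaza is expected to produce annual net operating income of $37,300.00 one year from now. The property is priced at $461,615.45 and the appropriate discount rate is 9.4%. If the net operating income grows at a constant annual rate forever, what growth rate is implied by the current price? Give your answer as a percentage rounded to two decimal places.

1.32%

P = D₁/(r−g) ⇒ g = r − D₁/P = 0.094 − $37,300.00/$461,615.45 = 0.013197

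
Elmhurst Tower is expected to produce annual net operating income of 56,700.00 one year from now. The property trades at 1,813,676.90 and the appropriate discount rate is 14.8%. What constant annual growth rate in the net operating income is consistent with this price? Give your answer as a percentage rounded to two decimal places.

P = D₁/(r−g) ⇒ g = r − D₁/P = 0.148 − 56,700.00/1,813,676.90 = 0.116738

11.67%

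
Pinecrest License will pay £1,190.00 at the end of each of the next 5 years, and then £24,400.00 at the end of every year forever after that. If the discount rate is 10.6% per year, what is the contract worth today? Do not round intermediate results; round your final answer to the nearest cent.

PV of 5-year annuity: £1,190.00 × [1 − (1+0.106)^−5] / 0.106 = 4442.73341
Perpetuity value at year 5: £24,400.00 / 0.106 = 230188.67925
PV of perpetuity: 230188.67925 / (1+0.106)^5 = 139093.97748
Total PV = 4442.73341 + 139093.97748 = 143536.71089

£143536.71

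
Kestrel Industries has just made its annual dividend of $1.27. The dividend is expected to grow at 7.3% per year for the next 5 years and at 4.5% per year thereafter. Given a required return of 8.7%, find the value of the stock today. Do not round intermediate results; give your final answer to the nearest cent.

D_1 = 1.36271
D_2 = 1.46219
D_3 = 1.56893
D_4 = 1.68346
D_5 = 1.80635
Terminal value at year 5: TV = D_5×(1+g_2)/(r−g_2) = 1.88764/0.042 = 44.94375
P_0 = D_1/(1+r)^1 + D_2/(1+r)^2 + D_3/(1+r)^3 + D_4/(1+r)^4 + D_5/(1+r)^5 + TV/(1+r)^5
    = 1.25364 + 1.23750 + 1.22156 + 1.20583 + 1.19030 + 29.61567 = 35.72449

$35.72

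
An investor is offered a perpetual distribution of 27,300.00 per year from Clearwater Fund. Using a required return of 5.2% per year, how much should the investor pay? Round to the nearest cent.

525000.00

Level perpetuity: PV = C / r = 27,300.00 / 0.052 = 525,000.00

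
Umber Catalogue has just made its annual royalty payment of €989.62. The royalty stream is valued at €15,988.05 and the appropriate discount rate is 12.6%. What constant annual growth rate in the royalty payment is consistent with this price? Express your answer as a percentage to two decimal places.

P = D₀(1+g)/(r−g) ⇒ P(r−g) = D₀(1+g) ⇒ g(P+D₀) = P·r − D₀
g = (P·r − D₀)/(P + D₀) = (€15,988.05×0.126 − €989.62) / (€15,988.05 + €989.62) = 0.060366

6.04%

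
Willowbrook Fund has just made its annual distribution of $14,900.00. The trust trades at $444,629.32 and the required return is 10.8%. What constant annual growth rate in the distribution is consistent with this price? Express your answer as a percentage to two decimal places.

7.21%

P = D₀(1+g)/(r−g) ⇒ P(r−g) = D₀(1+g) ⇒ g(P+D₀) = P·r − D₀
g = (P·r − D₀)/(P + D₀) = ($444,629.32×0.108 − $14,900.00) / ($444,629.32 + $14,900.00) = 0.072074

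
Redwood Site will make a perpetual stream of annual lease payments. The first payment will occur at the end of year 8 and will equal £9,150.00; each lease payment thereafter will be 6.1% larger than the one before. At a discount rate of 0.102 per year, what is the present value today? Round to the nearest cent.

£113074.86

Value at end of year 7: C₁ / (r − g) = £9,150.00 / (0.102 − 0.061) = £223,170.7317
Discount to today: PV = £223,170.7317 / (1 + 0.102)^7 = £223,170.7317 / 1.973655 = £113,074.86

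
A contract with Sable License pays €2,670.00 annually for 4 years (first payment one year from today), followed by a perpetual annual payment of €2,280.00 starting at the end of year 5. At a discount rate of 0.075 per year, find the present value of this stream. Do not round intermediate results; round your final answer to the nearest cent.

PV of 4-year annuity: €2,670.00 × [1 − (1+0.075)^−4] / 0.075 = 8942.70114
Perpetuity value at year 4: €2,280.00 / 0.075 = 30400.00000
PV of perpetuity: 30400.00000 / (1+0.075)^4 = 22763.53611
Total PV = 8942.70114 + 22763.53611 = 31706.23725

€31706.24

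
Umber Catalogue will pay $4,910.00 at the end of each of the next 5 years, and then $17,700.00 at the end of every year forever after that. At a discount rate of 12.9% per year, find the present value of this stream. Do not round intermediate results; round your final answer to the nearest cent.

PV of 5-year annuity: $4,910.00 × [1 − (1+0.129)^−5] / 0.129 = 17311.82577
Perpetuity value at year 5: $17,700.00 / 0.129 = 137209.30233
PV of perpetuity: 137209.30233 / (1+0.129)^5 = 74802.10964
Total PV = 17311.82577 + 74802.10964 = 92113.93541

$92113.94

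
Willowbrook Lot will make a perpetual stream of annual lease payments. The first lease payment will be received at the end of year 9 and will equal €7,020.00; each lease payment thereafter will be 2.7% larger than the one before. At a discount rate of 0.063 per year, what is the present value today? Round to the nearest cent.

Value at end of year 8: C₁ / (r − g) = €7,020.00 / (0.063 − 0.027) = €195,000.0000
Discount to today: PV = €195,000.0000 / (1 + 0.063)^8 = €195,000.0000 / 1.630295 = €119,610.28

€119610.28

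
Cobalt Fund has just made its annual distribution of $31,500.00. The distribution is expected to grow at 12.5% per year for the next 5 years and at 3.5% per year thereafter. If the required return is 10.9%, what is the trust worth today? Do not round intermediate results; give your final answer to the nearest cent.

D_1 = 35437.50000
D_2 = 39867.18750
D_3 = 44850.58594
D_4 = 50456.90918
D_5 = 56764.02283
Terminal value at year 5: TV = D_5×(1+g_2)/(r−g_2) = 58750.76363/0.074 = 793929.23819
P_0 = D_1/(1+r)^1 + D_2/(1+r)^2 + D_3/(1+r)^3 + D_4/(1+r)^4 + D_5/(1+r)^5 + TV/(1+r)^5
    = 31954.46348 + 32415.48369 + 32883.15523 + 33357.57407 + 33838.83753 + 473286.44387 = 637735.95787

$637735.96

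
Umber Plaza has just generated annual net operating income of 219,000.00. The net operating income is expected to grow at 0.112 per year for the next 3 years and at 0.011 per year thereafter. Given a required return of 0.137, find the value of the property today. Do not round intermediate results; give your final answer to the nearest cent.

D_1 = 243528.00000
D_2 = 270803.13600
D_3 = 301133.08723
Terminal value at year 3: TV = D_3×(1+g_2)/(r−g_2) = 304445.55119/0.126 = 2416234.53327
P_0 = D_1/(1+r)^1 + D_2/(1+r)^2 + D_3/(1+r)^3 + TV/(1+r)^3
    = 214184.69657 + 209475.27052 + 204869.39386 + 1643832.99362 = 2272362.35458

2272362.35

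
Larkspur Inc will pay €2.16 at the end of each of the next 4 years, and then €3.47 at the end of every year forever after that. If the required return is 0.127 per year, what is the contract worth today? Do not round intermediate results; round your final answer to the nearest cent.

€23.40

PV of 4-year annuity: €2.16 × [1 − (1+0.127)^−4] / 0.127 = 6.46511
Perpetuity value at year 4: €3.47 / 0.127 = 27.32283
PV of perpetuity: 27.32283 / (1+0.127)^4 = 16.93675
Total PV = 6.46511 + 16.93675 = 23.40186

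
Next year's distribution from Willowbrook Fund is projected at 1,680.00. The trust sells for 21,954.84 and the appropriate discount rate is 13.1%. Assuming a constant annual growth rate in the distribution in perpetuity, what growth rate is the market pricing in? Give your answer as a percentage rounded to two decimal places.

5.45%

P = D₁/(r−g) ⇒ g = r − D₁/P = 0.131 − 1,680.00/21,954.84 = 0.054479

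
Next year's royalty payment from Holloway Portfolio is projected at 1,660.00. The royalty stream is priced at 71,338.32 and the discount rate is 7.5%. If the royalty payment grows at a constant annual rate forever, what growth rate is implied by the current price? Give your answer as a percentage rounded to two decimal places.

5.17%

P = D₁/(r−g) ⇒ g = r − D₁/P = 0.075 − 1,660.00/71,338.32 = 0.051731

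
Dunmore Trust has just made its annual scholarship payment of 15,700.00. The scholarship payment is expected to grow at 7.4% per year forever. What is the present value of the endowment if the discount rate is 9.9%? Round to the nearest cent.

674472.00

D₁ = D₀ × (1 + g) = 15,700.00 × 1.074 = 16,861.8000
Growing perpetuity: P = D₁ / (r − g) = 16,861.8000 / (0.099 − 0.074) = 674,472.00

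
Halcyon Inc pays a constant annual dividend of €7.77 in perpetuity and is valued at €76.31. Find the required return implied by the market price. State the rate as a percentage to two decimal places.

P = C/r ⇒ r = C/P = €7.77/€76.31 = 0.101822

10.18%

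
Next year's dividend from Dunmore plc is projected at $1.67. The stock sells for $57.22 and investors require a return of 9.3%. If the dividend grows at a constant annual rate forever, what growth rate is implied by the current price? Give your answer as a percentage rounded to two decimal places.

6.38%

P = D₁/(r−g) ⇒ g = r − D₁/P = 0.093 − $1.67/$57.22 = 0.063814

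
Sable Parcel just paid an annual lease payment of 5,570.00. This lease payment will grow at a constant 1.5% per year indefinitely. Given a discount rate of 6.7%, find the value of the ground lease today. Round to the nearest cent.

108722.12

D₁ = D₀ × (1 + g) = 5,570.00 × 1.015 = 5,653.5500
Growing perpetuity: P = D₁ / (r − g) = 5,653.5500 / (0.067 − 0.015) = 108,722.12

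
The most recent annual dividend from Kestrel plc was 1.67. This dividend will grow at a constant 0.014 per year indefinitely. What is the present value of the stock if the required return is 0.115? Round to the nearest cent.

D₁ = D₀ × (1 + g) = 1.67 × 1.014 = 1.6934
Growing perpetuity: P = D₁ / (r − g) = 1.6934 / (0.115 − 0.014) = 16.77

16.77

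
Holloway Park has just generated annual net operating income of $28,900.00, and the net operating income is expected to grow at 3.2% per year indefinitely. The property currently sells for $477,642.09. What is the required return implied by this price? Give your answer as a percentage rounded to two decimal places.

D₁ = $28,900.00 × 1.032 = $29,824.8000
P = D₁/(r − g) ⇒ r = D₁/P + g = $29,824.8000/$477,642.09 + 0.032 = 0.062442 + 0.032 = 0.094442

9.44%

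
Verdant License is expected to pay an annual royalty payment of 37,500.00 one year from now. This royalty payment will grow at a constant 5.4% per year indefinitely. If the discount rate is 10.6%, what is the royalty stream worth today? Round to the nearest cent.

Growing perpetuity: P = D₁ / (r − g) = 37,500.0000 / (0.106 − 0.054) = 721,153.85

721153.85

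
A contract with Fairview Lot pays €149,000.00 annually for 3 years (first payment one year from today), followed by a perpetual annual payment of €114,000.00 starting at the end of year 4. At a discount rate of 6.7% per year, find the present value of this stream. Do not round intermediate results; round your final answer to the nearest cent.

PV of 3-year annuity: €149,000.00 × [1 − (1+0.067)^−3] / 0.067 = 393176.27249
Perpetuity value at year 3: €114,000.00 / 0.067 = 1701492.53731
PV of perpetuity: 1701492.53731 / (1+0.067)^3 = 1400673.10735
Total PV = 393176.27249 + 1400673.10735 = 1793849.37985

€1793849.38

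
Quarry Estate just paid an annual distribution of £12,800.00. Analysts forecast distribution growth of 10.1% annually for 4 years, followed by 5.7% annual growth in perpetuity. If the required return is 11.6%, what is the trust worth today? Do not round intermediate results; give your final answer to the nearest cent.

£266735.36

D_1 = 14092.80000
D_2 = 15516.17280
D_3 = 17083.30625
D_4 = 18808.72018
Terminal value at year 4: TV = D_4×(1+g_2)/(r−g_2) = 19880.81723/0.059 = 336963.00398
P_0 = D_1/(1+r)^1 + D_2/(1+r)^2 + D_3/(1+r)^3 + D_4/(1+r)^4 + TV/(1+r)^4
    = 12627.95699 + 12458.22638 + 12290.77711 + 12125.57849 + 217232.82139 = 266735.36036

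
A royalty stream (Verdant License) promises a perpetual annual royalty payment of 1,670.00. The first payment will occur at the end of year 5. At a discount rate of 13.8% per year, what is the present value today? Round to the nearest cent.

Value at end of year 4: C / r = 1,670.00 / 0.138 = 12,101.4493
Discount to today: PV = 12,101.4493 / (1 + 0.138)^4 = 12,101.4493 / 1.677139 = 7,215.53

7215.53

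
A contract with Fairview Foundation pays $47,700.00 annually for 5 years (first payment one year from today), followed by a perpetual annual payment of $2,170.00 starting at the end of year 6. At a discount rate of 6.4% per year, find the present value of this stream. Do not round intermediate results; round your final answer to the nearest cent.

PV of 5-year annuity: $47,700.00 × [1 − (1+0.064)^−5] / 0.064 = 198762.03861
Perpetuity value at year 5: $2,170.00 / 0.064 = 33906.25000
PV of perpetuity: 33906.25000 / (1+0.064)^5 = 24864.03566
Total PV = 198762.03861 + 24864.03566 = 223626.07428

$223626.07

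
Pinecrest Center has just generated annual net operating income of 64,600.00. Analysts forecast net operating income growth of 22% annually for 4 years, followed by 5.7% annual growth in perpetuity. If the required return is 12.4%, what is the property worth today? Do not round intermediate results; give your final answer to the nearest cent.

D_1 = 78812.00000
D_2 = 96150.64000
D_3 = 117303.78080
D_4 = 143110.61258
Terminal value at year 4: TV = D_4×(1+g_2)/(r−g_2) = 151267.91749/0.067 = 2257730.11183
P_0 = D_1/(1+r)^1 + D_2/(1+r)^2 + D_3/(1+r)^3 + D_4/(1+r)^4 + TV/(1+r)^4
    = 70117.43772 + 76106.11568 + 82606.28214 + 89661.62296 + 1414512.46975 = 1733003.92826

1733003.93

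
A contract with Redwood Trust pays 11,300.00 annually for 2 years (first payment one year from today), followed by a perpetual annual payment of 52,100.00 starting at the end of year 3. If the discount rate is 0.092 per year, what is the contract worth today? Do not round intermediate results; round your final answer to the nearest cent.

494726.84

PV of 2-year annuity: 11,300.00 × [1 − (1+0.092)^−2] / 0.092 = 19824.16241
Perpetuity value at year 2: 52,100.00 / 0.092 = 566304.34783
PV of perpetuity: 566304.34783 / (1+0.092)^2 = 474902.67868
Total PV = 19824.16241 + 474902.67868 = 494726.84108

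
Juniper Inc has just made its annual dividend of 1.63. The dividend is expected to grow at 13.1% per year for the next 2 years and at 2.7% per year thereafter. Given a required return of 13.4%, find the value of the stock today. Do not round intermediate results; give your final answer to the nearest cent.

D_1 = 1.84353
D_2 = 2.08503
Terminal value at year 2: TV = D_2×(1+g_2)/(r−g_2) = 2.14133/0.107 = 20.01241
P_0 = D_1/(1+r)^1 + D_2/(1+r)^2 + TV/(1+r)^2
    = 1.62569 + 1.62139 + 15.56229 = 18.80936

18.81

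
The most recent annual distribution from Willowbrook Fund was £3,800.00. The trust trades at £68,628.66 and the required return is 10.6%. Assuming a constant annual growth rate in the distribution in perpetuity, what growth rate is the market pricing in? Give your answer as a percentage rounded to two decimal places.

P = D₀(1+g)/(r−g) ⇒ P(r−g) = D₀(1+g) ⇒ g(P+D₀) = P·r − D₀
g = (P·r − D₀)/(P + D₀) = (£68,628.66×0.106 − £3,800.00) / (£68,628.66 + £3,800.00) = 0.047973

4.80%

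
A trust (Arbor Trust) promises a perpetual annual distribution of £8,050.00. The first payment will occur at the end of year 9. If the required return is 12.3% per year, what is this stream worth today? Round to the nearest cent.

Value at end of year 8: C / r = £8,050.00 / 0.123 = £65,447.1545
Discount to today: PV = £65,447.1545 / (1 + 0.123)^8 = £65,447.1545 / 2.529520 = £25,873.35

£25873.35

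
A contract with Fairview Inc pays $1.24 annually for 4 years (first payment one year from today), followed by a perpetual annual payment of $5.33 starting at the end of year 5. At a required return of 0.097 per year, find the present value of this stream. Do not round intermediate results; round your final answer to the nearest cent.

$41.90

PV of 4-year annuity: $1.24 × [1 − (1+0.097)^−4] / 0.097 = 3.95630
Perpetuity value at year 4: $5.33 / 0.097 = 54.94845
PV of perpetuity: 54.94845 / (1+0.097)^4 = 37.94276
Total PV = 3.95630 + 37.94276 = 41.89906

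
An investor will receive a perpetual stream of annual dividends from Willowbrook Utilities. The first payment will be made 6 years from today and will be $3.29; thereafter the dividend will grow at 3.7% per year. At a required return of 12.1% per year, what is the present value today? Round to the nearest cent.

Value at end of year 5: C₁ / (r − g) = $3.29 / (0.121 − 0.037) = $39.1667
Discount to today: PV = $39.1667 / (1 + 0.121)^5 = $39.1667 / 1.770223 = $22.13

$22.13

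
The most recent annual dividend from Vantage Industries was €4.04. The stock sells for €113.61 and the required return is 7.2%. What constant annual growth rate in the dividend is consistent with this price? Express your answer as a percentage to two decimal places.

P = D₀(1+g)/(r−g) ⇒ P(r−g) = D₀(1+g) ⇒ g(P+D₀) = P·r − D₀
g = (P·r − D₀)/(P + D₀) = (€113.61×0.072 − €4.04) / (€113.61 + €4.04) = 0.035188

3.52%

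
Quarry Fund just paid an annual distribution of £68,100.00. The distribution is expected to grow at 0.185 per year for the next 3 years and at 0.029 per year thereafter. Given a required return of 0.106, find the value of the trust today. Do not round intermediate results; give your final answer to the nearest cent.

£1354238.80

D_1 = 80698.50000
D_2 = 95627.72250
D_3 = 113318.85116
Terminal value at year 3: TV = D_3×(1+g_2)/(r−g_2) = 116605.09785/0.077 = 1514351.92008
P_0 = D_1/(1+r)^1 + D_2/(1+r)^2 + D_3/(1+r)^3 + TV/(1+r)^3
    = 72964.28571 + 78176.02041 + 83760.02187 + 1119338.47403 = 1354238.80201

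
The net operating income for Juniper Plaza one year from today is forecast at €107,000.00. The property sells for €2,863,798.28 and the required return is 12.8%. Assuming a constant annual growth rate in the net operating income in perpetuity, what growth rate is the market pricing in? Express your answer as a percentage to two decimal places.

9.06%

P = D₁/(r−g) ⇒ g = r − D₁/P = 0.128 − €107,000.00/€2,863,798.28 = 0.090637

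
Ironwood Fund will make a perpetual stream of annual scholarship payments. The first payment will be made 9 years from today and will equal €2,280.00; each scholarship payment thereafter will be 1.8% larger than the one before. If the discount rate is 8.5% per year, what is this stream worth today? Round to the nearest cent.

€17718.30

Value at end of year 8: C₁ / (r − g) = €2,280.00 / (0.085 − 0.018) = €34,029.8507
Discount to today: PV = €34,029.8507 / (1 + 0.085)^8 = €34,029.8507 / 1.920604 = €17,718.30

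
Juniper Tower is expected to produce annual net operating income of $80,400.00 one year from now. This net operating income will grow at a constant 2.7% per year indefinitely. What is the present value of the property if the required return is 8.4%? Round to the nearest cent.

$1410526.32

Growing perpetuity: P = D₁ / (r − g) = $80,400.0000 / (0.084 − 0.027) = $1,410,526.32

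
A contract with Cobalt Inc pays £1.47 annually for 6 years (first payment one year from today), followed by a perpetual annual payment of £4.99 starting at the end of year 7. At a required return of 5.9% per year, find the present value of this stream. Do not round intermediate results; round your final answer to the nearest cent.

£67.21

PV of 6-year annuity: £1.47 × [1 − (1+0.059)^−6] / 0.059 = 7.25123
Perpetuity value at year 6: £4.99 / 0.059 = 84.57627
PV of perpetuity: 84.57627 / (1+0.059)^6 = 59.96154
Total PV = 7.25123 + 59.96154 = 67.21277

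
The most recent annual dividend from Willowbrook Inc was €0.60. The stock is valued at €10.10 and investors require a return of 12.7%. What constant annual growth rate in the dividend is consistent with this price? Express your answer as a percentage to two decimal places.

6.38%

P = D₀(1+g)/(r−g) ⇒ P(r−g) = D₀(1+g) ⇒ g(P+D₀) = P·r − D₀
g = (P·r − D₀)/(P + D₀) = (€10.10×0.127 − €0.60) / (€10.10 + €0.60) = 0.063804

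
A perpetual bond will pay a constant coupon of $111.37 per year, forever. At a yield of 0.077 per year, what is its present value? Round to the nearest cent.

$1446.36

Level perpetuity: PV = C / r = $111.37 / 0.077 = $1,446.36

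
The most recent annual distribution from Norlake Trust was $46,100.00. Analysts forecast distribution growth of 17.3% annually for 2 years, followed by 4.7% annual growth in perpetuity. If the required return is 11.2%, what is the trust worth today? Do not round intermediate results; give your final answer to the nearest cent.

$926192.88

D_1 = 54075.30000
D_2 = 63430.32690
Terminal value at year 2: TV = D_2×(1+g_2)/(r−g_2) = 66411.55226/0.065 = 1021716.18868
P_0 = D_1/(1+r)^1 + D_2/(1+r)^2 + TV/(1+r)^2
    = 48628.86691 + 51296.45763 + 826267.55593 = 926192.88046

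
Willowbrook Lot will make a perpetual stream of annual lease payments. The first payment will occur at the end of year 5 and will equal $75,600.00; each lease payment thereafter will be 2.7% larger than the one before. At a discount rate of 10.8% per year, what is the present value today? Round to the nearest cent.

$619266.71

Value at end of year 4: C₁ / (r − g) = $75,600.00 / (0.108 − 0.027) = $933,333.3333
Discount to today: PV = $933,333.3333 / (1 + 0.108)^4 = $933,333.3333 / 1.507159 = $619,266.71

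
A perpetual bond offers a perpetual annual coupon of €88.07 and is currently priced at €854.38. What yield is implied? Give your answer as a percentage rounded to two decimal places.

10.31%

P = C/r ⇒ r = C/P = €88.07/€854.38 = 0.103081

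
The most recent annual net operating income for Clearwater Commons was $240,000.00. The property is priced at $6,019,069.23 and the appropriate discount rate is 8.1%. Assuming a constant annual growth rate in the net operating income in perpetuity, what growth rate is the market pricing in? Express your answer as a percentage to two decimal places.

3.95%

P = D₀(1+g)/(r−g) ⇒ P(r−g) = D₀(1+g) ⇒ g(P+D₀) = P·r − D₀
g = (P·r − D₀)/(P + D₀) = ($6,019,069.23×0.081 − $240,000.00) / ($6,019,069.23 + $240,000.00) = 0.039550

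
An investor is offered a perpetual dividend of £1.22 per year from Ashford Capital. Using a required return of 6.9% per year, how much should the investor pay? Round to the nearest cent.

Level perpetuity: PV = C / r = £1.22 / 0.069 = £17.68

£17.68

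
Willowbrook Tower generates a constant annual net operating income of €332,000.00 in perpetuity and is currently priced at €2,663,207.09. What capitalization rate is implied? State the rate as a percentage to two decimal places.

P = C/r ⇒ r = C/P = €332,000.00/€2,663,207.09 = 0.124662

12.47%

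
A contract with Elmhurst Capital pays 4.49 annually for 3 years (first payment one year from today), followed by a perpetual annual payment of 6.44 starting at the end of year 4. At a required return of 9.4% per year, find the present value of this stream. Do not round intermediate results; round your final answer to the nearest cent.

63.61

PV of 3-year annuity: 4.49 × [1 − (1+0.094)^−3] / 0.094 = 11.28498
Perpetuity value at year 3: 6.44 / 0.094 = 68.51064
PV of perpetuity: 68.51064 / (1+0.094)^3 = 52.32462
Total PV = 11.28498 + 52.32462 = 63.60959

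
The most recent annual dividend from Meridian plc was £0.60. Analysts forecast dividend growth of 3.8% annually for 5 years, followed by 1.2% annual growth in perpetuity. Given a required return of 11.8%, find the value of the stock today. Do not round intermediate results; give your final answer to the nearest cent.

£6.37

D_1 = 0.62280
D_2 = 0.64647
D_3 = 0.67103
D_4 = 0.69653
D_5 = 0.72300
Terminal value at year 5: TV = D_5×(1+g_2)/(r−g_2) = 0.73168/0.106 = 6.90260
P_0 = D_1/(1+r)^1 + D_2/(1+r)^2 + D_3/(1+r)^3 + D_4/(1+r)^4 + D_5/(1+r)^5 + TV/(1+r)^5
    = 0.55707 + 0.51720 + 0.48020 + 0.44583 + 0.41393 + 3.95188 = 6.36611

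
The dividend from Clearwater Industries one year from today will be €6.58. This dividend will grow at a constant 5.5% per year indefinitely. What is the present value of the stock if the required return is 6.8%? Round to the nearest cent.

Growing perpetuity: P = D₁ / (r − g) = €6.5800 / (0.068 − 0.055) = €506.15

€506.15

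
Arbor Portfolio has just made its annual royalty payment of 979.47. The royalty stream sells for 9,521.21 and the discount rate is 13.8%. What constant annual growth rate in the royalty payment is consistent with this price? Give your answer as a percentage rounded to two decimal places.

3.19%

P = D₀(1+g)/(r−g) ⇒ P(r−g) = D₀(1+g) ⇒ g(P+D₀) = P·r − D₀
g = (P·r − D₀)/(P + D₀) = (9,521.21×0.138 − 979.47) / (9,521.21 + 979.47) = 0.031851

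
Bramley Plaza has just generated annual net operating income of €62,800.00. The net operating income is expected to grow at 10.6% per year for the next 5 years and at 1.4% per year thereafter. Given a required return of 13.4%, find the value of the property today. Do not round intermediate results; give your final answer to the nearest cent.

€759795.19

D_1 = 69456.80000
D_2 = 76819.22080
D_3 = 84962.05820
D_4 = 93968.03637
D_5 = 103928.64823
Terminal value at year 5: TV = D_5×(1+g_2)/(r−g_2) = 105383.64931/0.12 = 878197.07755
P_0 = D_1/(1+r)^1 + D_2/(1+r)^2 + D_3/(1+r)^3 + D_4/(1+r)^4 + D_5/(1+r)^5 + TV/(1+r)^5
    = 61249.38272 + 59737.05228 + 58262.06333 + 56823.49387 + 55420.44464 + 468302.75718 = 759795.19402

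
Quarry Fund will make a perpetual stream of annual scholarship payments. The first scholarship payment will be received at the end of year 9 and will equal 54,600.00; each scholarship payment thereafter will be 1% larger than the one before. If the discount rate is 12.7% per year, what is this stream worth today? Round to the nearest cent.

179314.52

Value at end of year 8: C₁ / (r − g) = 54,600.00 / (0.127 − 0.01) = 466,666.6667
Discount to today: PV = 466,666.6667 / (1 + 0.127)^8 = 466,666.6667 / 2.602504 = 179,314.52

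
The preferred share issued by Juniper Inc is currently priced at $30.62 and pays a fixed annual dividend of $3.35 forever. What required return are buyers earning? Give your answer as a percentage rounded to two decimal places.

10.94%

P = C/r ⇒ r = C/P = $3.35/$30.62 = 0.109406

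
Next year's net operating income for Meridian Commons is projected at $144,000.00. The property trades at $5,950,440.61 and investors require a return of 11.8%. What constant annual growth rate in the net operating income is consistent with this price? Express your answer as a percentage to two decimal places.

P = D₁/(r−g) ⇒ g = r − D₁/P = 0.118 − $144,000.00/$5,950,440.61 = 0.093800

9.38%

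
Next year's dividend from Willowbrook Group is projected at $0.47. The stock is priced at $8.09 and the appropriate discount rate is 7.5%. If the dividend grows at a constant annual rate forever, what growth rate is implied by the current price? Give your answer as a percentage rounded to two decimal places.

P = D₁/(r−g) ⇒ g = r − D₁/P = 0.075 − $0.47/$8.09 = 0.016904

1.69%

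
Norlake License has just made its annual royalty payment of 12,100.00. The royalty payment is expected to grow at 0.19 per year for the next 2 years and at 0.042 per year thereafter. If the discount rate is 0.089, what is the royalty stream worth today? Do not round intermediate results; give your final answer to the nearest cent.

D_1 = 14399.00000
D_2 = 17134.81000
Terminal value at year 2: TV = D_2×(1+g_2)/(r−g_2) = 17854.47202/0.047 = 379882.38340
P_0 = D_1/(1+r)^1 + D_2/(1+r)^2 + TV/(1+r)^2
    = 13222.22222 + 14448.52566 + 320326.88805 = 347997.63593

347997.64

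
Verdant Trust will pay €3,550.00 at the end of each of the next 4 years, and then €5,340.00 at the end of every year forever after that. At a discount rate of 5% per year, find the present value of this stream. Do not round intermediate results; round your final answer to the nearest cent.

PV of 4-year annuity: €3,550.00 × [1 − (1+0.05)^−4] / 0.05 = 12588.12429
Perpetuity value at year 4: €5,340.00 / 0.05 = 106800.00000
PV of perpetuity: 106800.00000 / (1+0.05)^4 = 87864.62431
Total PV = 12588.12429 + 87864.62431 = 100452.74860

€100452.75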